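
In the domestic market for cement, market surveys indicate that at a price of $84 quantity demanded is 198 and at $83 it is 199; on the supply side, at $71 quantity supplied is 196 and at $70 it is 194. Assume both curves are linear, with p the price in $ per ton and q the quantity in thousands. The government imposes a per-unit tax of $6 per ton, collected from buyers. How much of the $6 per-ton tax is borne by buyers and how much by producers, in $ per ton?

Buyers bear $4 per ton; producers bear $2 per ton.

Demand slope: (199 − 198)/(83 − 84) = -1, so qd = 282 − p.
Supply slope: (194 − 196)/(70 − 71) = 2, so qs = 2p + 54.
Before the tax: set 282 − p = 2p + 54 → p* = $76, q* = 206.
With the tax collected from buyers, demand (in seller-price terms) shifts: qd = 282 − (p + 6).
New equilibrium: buyers pay $80, producers receive $74, q = 202. (Wedge: pb − ps = 6.)
Burden on buyers: $4; on producers: $2. (They sum to $6.)
The less price-elastic side of the market bears the larger share of a per-unit tax.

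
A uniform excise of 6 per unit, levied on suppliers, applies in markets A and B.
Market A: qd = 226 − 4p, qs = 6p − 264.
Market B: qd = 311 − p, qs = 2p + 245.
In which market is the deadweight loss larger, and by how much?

Market A: pre-tax p* = 49, q* = 30; post-tax q = 15.6; deadweight loss = 43.2.
Market B: pre-tax p* = 22, q* = 289; post-tax q = 285; deadweight loss = 12.
Difference: 43.2 vs 12 → market A is larger by 31.2.

Market A, by 31.2.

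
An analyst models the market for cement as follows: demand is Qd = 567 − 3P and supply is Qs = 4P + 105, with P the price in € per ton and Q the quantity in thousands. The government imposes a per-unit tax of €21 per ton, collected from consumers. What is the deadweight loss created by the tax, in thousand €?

Without the tax, 567 − 3P = 4P + 105 gives 7P = 462, so P* = €66 and Q* = 369.
With the tax collected from consumers, demand (in seller-price terms) shifts: Qd = 567 − 3(P + 21).
New equilibrium: consumers pay €78, sellers receive €57, Q = 333. (Wedge: Pb − Ps = 21.)
Quantity falls by |ΔQ| = |369 − 333| = 36.
DWL = ½ · t · |ΔQ| = ½ · 21 · 36 = €378.

Deadweight loss = €378 thousand.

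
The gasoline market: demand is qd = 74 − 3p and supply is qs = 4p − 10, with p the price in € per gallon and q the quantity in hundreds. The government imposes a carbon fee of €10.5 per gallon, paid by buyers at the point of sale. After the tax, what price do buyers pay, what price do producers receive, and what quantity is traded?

Before the tax: set 74 − 3p = 4p − 10 → p* = €12, q* = 38.
With the tax collected from buyers, demand (in seller-price terms) shifts: qd = 74 − 3(p + 10.5).
New equilibrium: buyers pay €18, producers receive €7.5, q = 20. (Wedge: pb − ps = 10.5.)
The less price-elastic side of the market bears the larger share of a per-unit tax.

Buyers pay €18; producers receive €7.5; quantity = 20.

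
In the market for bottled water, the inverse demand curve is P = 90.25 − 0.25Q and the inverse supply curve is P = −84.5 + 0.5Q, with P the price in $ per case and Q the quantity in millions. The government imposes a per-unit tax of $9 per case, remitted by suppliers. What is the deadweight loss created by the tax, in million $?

Deadweight loss = $54 million.

Rewrite in direct form: Qd = 361 − 4P and Qs = 2P + 169.
Before the tax: set 361 − 4P = 2P + 169 → P* = $32, Q* = 233.
With the tax collected from suppliers, supply shifts: Qs = 2(P − 9) + 169.
Solving gives Q = 221 with consumers paying $35 and suppliers receiving $26 (the $9 wedge).
Quantity falls by |ΔQ| = |233 − 221| = 12.
DWL = ½ · t · |ΔQ| = ½ · 9 · 12 = $54.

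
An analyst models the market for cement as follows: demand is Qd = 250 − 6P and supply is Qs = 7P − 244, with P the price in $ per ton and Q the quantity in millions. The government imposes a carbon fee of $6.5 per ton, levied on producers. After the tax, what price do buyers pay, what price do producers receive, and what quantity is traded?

Before the tax: set 250 − 6P = 7P − 244 → P* = $38, Q* = 22.
With the tax collected from producers, supply shifts: Qs = 7(P − 6.5) − 244.
New equilibrium: buyers pay $41.5, producers receive $35, Q = 1. (Wedge: Pb − Ps = 6.5.)

Buyers pay $41.5; producers receive $35; quantity = 1.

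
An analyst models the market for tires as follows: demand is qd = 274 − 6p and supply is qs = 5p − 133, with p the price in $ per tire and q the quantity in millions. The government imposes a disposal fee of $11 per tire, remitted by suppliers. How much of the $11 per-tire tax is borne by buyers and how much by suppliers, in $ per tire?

Buyers bear $5 per tire; suppliers bear $6 per tire.

Without the tax, 274 − 6p = 5p − 133 gives 11p = 407, so p* = $37 and q* = 52.
With the tax collected from suppliers, supply shifts: qs = 5(p − 11) − 133.
Solving gives q = 22 with buyers paying $42 and suppliers receiving $31 (the $11 wedge).
Burden on buyers: $5; on suppliers: $6. (They sum to $11.)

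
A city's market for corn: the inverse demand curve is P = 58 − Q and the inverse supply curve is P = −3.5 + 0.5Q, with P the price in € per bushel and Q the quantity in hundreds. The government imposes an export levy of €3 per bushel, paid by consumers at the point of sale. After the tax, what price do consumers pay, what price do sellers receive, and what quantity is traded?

Consumers pay €19; sellers receive €16; quantity = 39.

Inverting to Q(P) form: Qd = 58 − P; Qs = 2P + 7.
Without the tax, 58 − P = 2P + 7 gives 3P = 51, so P* = €17 and Q* = 41.
With the tax collected from consumers, demand (in seller-price terms) shifts: Qd = 58 − (P + 3).
New equilibrium: consumers pay €19, sellers receive €16, Q = 39. (Wedge: Pb − Ps = 3.)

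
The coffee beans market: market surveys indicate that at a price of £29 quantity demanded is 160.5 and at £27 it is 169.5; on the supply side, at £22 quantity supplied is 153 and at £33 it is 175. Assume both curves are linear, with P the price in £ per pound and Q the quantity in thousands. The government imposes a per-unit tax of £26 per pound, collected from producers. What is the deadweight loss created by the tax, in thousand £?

Deadweight loss = £468 thousand.

Demand slope: (169.5 − 160.5)/(27 − 29) = -4.5, so Qd = 291 − 4.5P.
Supply slope: (175 − 153)/(33 − 22) = 2, so Qs = 2P + 109.
Without the tax, 291 − 4.5P = 2P + 109 gives 6.5P = 182, so P* = £28 and Q* = 165.
With the tax collected from producers, supply shifts: Qs = 2(P − 26) + 109.
New equilibrium: buyers pay £36, producers receive £10, Q = 129. (Wedge: Pb − Ps = 26.)
Quantity falls by |ΔQ| = |165 − 129| = 36.
DWL = ½ · t · |ΔQ| = ½ · 26 · 36 = £468.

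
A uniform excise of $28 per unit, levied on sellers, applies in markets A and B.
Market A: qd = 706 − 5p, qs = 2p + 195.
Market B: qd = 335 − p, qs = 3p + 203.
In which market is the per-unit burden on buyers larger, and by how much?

Market B, by $13.

Market A: pre-tax p* = $73, q* = 341; post-tax q = 301; per-unit burden on buyers = $8.
Market B: pre-tax p* = $33, q* = 302; post-tax q = 281; per-unit burden on buyers = $21.
Difference: $8 vs $21 → market B is larger by $13.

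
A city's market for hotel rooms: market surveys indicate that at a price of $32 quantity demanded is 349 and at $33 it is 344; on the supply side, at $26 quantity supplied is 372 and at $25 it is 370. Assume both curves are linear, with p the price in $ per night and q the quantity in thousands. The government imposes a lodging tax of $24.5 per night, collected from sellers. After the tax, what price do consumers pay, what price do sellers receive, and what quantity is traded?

Demand slope: (344 − 349)/(33 − 32) = -5, so qd = 509 − 5p.
Supply slope: (370 − 372)/(25 − 26) = 2, so qs = 2p + 320.
Before the tax: set 509 − 5p = 2p + 320 → p* = $27, q* = 374.
With the tax collected from sellers, supply shifts: qs = 2(p − 24.5) + 320.
Solving gives q = 339 with consumers paying $34 and sellers receiving $9.5 (the $24.5 wedge).
The less price-elastic side of the market bears the larger share of a per-unit tax.

Consumers pay $34; sellers receive $9.5; quantity = 339.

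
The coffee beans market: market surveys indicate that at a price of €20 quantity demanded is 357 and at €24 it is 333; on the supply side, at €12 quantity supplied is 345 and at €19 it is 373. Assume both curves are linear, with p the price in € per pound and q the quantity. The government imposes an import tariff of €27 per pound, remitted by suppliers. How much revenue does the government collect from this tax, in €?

Demand slope: (333 − 357)/(24 − 20) = -6, so qd = 477 − 6p.
Supply slope: (373 − 345)/(19 − 12) = 4, so qs = 4p + 297.
Before the tax: set 477 − 6p = 4p + 297 → p* = €18, q* = 369.
With the tax collected from suppliers, supply shifts: qs = 4(p − 27) + 297.
New equilibrium: consumers pay €28.8, suppliers receive €1.8, q = 304.2. (Wedge: pb − ps = 27.)
Revenue = t · Q = 27 · 304.2 = €8213.4.

Tax revenue = €8213.4.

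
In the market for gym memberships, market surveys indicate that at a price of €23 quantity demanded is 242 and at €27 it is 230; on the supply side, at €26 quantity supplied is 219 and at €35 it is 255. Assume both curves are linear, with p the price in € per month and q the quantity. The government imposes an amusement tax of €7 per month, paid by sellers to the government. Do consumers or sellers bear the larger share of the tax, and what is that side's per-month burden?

Consumers bear the larger share: €4 per month.

Demand slope: (230 − 242)/(27 − 23) = -3, so qd = 311 − 3p.
Supply slope: (255 − 219)/(35 − 26) = 4, so qs = 4p + 115.
Without the tax, 311 − 3p = 4p + 115 gives 7p = 196, so p* = €28 and q* = 227.
With the tax collected from sellers, supply shifts: qs = 4(p − 7) + 115.
New equilibrium: consumers pay €32, sellers receive €25, q = 215. (Wedge: pb − ps = 7.)
Per-month burden: consumers €4, sellers €3.
Consumers take the larger share because demand is less price-elastic here (demand slope 3 vs supply slope 4).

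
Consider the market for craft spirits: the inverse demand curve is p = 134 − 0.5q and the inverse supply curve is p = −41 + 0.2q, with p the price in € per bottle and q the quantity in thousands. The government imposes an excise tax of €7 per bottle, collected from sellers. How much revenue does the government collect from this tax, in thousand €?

Tax revenue = €1680 thousand.

Inverting to q(p) form: qd = 268 − 2p; qs = 5p + 205.
Before the tax: set 268 − 2p = 5p + 205 → p* = €9, q* = 250.
With the tax collected from sellers, supply shifts: qs = 5(p − 7) + 205.
Solving gives q = 240 with buyers paying €14 and sellers receiving €7 (the €7 wedge).
Revenue = t · Q = 7 · 240 = €1680.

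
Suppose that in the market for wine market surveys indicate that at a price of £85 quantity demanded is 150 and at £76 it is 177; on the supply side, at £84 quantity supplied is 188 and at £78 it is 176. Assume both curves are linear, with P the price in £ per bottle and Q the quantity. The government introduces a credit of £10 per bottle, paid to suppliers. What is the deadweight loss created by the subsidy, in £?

Demand slope: (177 − 150)/(76 − 85) = -3, so Qd = 405 − 3P.
Supply slope: (176 − 188)/(78 − 84) = 2, so Qs = 2P + 20.
Before the subsidy: set 405 − 3P = 2P + 20 → P* = £77, Q* = 174.
With a per-unit subsidy paid to suppliers, each receives P + 10 per unit sold, so supply becomes Qs = 2(P + 10) + 20.
Solving gives Q = 186 with buyers paying £73 and suppliers receiving £83 (the £10 wedge).
Quantity rises by |ΔQ| = |174 − 186| = 12.
DWL = ½ · t · |ΔQ| = ½ · 10 · 12 = £60.

Deadweight loss = £60.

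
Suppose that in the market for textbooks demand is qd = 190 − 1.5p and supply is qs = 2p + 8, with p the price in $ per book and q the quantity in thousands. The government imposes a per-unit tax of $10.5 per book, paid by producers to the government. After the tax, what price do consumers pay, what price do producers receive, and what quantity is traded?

Consumers pay $58; producers receive $47.5; quantity = 103.

Before the tax: set 190 − 1.5p = 2p + 8 → p* = $52, q* = 112.
With the tax collected from producers, supply shifts: qs = 2(p − 10.5) + 8.
New equilibrium: consumers pay $58, producers receive $47.5, q = 103. (Wedge: pb − ps = 10.5.)
The less price-elastic side of the market bears the larger share of a per-unit tax.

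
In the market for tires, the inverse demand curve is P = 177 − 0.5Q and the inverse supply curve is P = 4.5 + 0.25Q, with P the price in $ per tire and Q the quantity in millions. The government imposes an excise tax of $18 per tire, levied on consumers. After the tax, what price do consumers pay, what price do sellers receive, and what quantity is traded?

Consumers pay $74; sellers receive $56; quantity = 206.

Rewrite in direct form: Qd = 354 − 2P and Qs = 4P − 18.
Before the tax: set 354 − 2P = 4P − 18 → P* = $62, Q* = 230.
With the tax collected from consumers, demand (in seller-price terms) shifts: Qd = 354 − 2(P + 18).
New equilibrium: consumers pay $74, sellers receive $56, Q = 206. (Wedge: Pb − Ps = 18.)
The less price-elastic side of the market bears the larger share of a per-unit tax.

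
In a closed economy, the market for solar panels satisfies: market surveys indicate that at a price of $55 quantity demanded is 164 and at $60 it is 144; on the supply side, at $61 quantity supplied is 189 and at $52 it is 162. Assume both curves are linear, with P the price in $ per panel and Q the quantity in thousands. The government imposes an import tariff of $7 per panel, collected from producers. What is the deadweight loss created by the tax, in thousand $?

Demand slope: (144 − 164)/(60 − 55) = -4, so Qd = 384 − 4P.
Supply slope: (162 − 189)/(52 − 61) = 3, so Qs = 3P + 6.
Before the tax: set 384 − 4P = 3P + 6 → P* = $54, Q* = 168.
With the tax collected from producers, supply shifts: Qs = 3(P − 7) + 6.
Solving gives Q = 156 with consumers paying $57 and producers receiving $50 (the $7 wedge).
Quantity falls by |ΔQ| = |168 − 156| = 12.
DWL = ½ · t · |ΔQ| = ½ · 7 · 12 = $42.

Deadweight loss = $42 thousand.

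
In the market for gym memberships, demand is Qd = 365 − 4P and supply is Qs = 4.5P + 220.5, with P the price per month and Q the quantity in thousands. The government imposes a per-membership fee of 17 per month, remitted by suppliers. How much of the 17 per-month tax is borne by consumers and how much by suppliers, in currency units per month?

Without the tax, 365 − 4P = 4.5P + 220.5 gives 8.5P = 144.5, so P* = 17 and Q* = 297.
With the tax collected from suppliers, supply shifts: Qs = 4.5(P − 17) + 220.5.
New equilibrium: consumers pay 26, suppliers receive 9, Q = 261. (Wedge: Pb − Ps = 17.)
Burden on consumers: 9; on suppliers: 8. (They sum to 17.)

Consumers bear 9 per month; suppliers bear 8 per month.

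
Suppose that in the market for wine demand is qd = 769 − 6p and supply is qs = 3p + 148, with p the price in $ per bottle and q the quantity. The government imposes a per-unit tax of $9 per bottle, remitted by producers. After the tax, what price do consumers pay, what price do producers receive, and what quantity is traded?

Consumers pay $72; producers receive $63; quantity = 337.

Before the tax: set 769 − 6p = 3p + 148 → p* = $69, q* = 355.
With the tax collected from producers, supply shifts: qs = 3(p − 9) + 148.
Solving gives q = 337 with consumers paying $72 and producers receiving $63 (the $9 wedge).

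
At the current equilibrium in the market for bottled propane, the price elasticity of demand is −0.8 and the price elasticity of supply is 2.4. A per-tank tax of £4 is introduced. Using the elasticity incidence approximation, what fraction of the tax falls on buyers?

Incidence ratio: buyers' share ≈ εs / (εs + |εd|) = 2.4 / (2.4 + 0.8) = 0.75.
Supply is the more elastic side, so buyers bear the larger share.

Buyers' share ≈ 0.75.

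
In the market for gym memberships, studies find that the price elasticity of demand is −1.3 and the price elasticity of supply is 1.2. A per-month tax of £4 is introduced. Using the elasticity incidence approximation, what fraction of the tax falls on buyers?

Incidence ratio: buyers' share ≈ εs / (εs + |εd|) = 1.2 / (1.2 + 1.3) = 0.48.
Supply is the less elastic side, so buyers bear the smaller share.

Buyers' share ≈ 0.48.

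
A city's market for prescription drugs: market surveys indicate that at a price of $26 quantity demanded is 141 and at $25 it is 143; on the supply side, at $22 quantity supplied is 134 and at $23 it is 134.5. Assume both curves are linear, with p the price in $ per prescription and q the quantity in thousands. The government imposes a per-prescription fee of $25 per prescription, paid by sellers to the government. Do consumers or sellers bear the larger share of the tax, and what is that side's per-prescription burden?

Demand slope: (143 − 141)/(25 − 26) = -2, so qd = 193 − 2p.
Supply slope: (134.5 − 134)/(23 − 22) = 0.5, so qs = 0.5p + 123.
Without the tax, 193 − 2p = 0.5p + 123 gives 2.5p = 70, so p* = $28 and q* = 137.
With the tax collected from sellers, supply shifts: qs = 0.5(p − 25) + 123.
Solving gives q = 127 with consumers paying $33 and sellers receiving $8 (the $25 wedge).
Per-prescription burden: consumers $5, sellers $20.
Sellers take the larger share because supply is less price-elastic here (demand slope 2 vs supply slope 0.5).
The less price-elastic side of the market bears the larger share of a per-unit tax.

Sellers bear the larger share: $20 per prescription.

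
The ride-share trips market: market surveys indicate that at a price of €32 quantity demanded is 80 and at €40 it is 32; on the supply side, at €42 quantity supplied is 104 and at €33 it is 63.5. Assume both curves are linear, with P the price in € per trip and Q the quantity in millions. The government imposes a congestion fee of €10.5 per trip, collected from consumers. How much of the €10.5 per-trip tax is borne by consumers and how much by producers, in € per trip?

Demand slope: (32 − 80)/(40 − 32) = -6, so Qd = 272 − 6P.
Supply slope: (63.5 − 104)/(33 − 42) = 4.5, so Qs = 4.5P − 85.
Before the tax: set 272 − 6P = 4.5P − 85 → P* = €34, Q* = 68.
With the tax collected from consumers, demand (in seller-price terms) shifts: Qd = 272 − 6(P + 10.5).
New equilibrium: consumers pay €38.5, producers receive €28, Q = 41. (Wedge: Pb − Ps = 10.5.)
Burden on consumers: €4.5; on producers: €6. (They sum to €10.5.)
The less price-elastic side of the market bears the larger share of a per-unit tax.

Consumers bear €4.5 per trip; producers bear €6 per trip.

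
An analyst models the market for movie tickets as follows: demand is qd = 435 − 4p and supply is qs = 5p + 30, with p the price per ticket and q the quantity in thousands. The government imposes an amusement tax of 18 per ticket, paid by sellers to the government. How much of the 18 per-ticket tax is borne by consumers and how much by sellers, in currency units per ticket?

Without the tax, 435 − 4p = 5p + 30 gives 9p = 405, so p* = 45 and q* = 255.
With the tax collected from sellers, supply shifts: qs = 5(p − 18) + 30.
New equilibrium: consumers pay 55, sellers receive 37, q = 215. (Wedge: pb − ps = 18.)
Burden on consumers: 10; on sellers: 8. (They sum to 18.)
The less price-elastic side of the market bears the larger share of a per-unit tax.

Consumers bear 10 per ticket; sellers bear 8 per ticket.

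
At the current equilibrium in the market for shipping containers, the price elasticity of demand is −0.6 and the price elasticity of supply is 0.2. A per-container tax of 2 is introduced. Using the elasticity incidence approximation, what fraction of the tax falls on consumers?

Consumers' share ≈ 0.25.

Incidence ratio: consumers' share ≈ εs / (εs + |εd|) = 0.2 / (0.2 + 0.6) = 0.25.
Supply is the less elastic side, so consumers bear the smaller share.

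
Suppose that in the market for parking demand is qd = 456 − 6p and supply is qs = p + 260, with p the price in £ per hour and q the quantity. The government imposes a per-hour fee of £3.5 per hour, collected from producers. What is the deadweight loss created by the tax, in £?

Before the tax: set 456 − 6p = p + 260 → p* = £28, q* = 288.
With the tax collected from producers, supply shifts: qs = (p − 3.5) + 260.
Solving gives q = 285 with buyers paying £28.5 and producers receiving £25 (the £3.5 wedge).
Quantity falls by |ΔQ| = |288 − 285| = 3.
DWL = ½ · t · |ΔQ| = ½ · 3.5 · 3 = £5.25.

Deadweight loss = £5.25.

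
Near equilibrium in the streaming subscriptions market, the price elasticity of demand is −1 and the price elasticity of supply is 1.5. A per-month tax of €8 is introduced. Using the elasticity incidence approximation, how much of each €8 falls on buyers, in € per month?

Buyers bear ≈ €4.8 per month.

Incidence ratio: buyers' share ≈ εs / (εs + |εd|) = 1.5 / (1.5 + 1) = 0.6.
So buyers bear ≈ 0.6 × €8 = €4.8; producers bear €3.2.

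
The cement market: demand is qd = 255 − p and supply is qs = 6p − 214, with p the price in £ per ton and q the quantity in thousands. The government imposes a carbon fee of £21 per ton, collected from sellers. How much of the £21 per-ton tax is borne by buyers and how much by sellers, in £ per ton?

Before the tax: set 255 − p = 6p − 214 → p* = £67, q* = 188.
With the tax collected from sellers, supply shifts: qs = 6(p − 21) − 214.
Solving gives q = 170 with buyers paying £85 and sellers receiving £64 (the £21 wedge).
Burden on buyers: £18; on sellers: £3. (They sum to £21.)

Buyers bear £18 per ton; sellers bear £3 per ton.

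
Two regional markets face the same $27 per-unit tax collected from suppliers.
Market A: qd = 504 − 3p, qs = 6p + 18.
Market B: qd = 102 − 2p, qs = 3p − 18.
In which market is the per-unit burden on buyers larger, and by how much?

Market A: pre-tax p* = $54, q* = 342; post-tax q = 288; per-unit burden on buyers = $18.
Market B: pre-tax p* = $24, q* = 54; post-tax q = 21.6; per-unit burden on buyers = $16.2.
Difference: $18 vs $16.2 → market A is larger by $1.8.

Market A, by $1.8.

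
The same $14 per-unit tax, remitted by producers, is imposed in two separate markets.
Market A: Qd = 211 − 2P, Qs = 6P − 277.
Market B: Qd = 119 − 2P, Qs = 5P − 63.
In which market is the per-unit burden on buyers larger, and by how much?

Market A, by $0.5.

Market A: pre-tax P* = $61, Q* = 89; post-tax Q = 68; per-unit burden on buyers = $10.5.
Market B: pre-tax P* = $26, Q* = 67; post-tax Q = 47; per-unit burden on buyers = $10.
Difference: $10.5 vs $10 → market A is larger by $0.5.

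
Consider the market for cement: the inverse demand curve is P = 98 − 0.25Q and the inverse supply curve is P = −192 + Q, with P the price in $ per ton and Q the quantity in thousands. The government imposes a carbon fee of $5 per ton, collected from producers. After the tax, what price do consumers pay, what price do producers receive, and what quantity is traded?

Rewrite in direct form: Qd = 392 − 4P and Qs = P + 192.
Without the tax, 392 − 4P = P + 192 gives 5P = 200, so P* = $40 and Q* = 232.
With the tax collected from producers, supply shifts: Qs = (P − 5) + 192.
Solving gives Q = 228 with consumers paying $41 and producers receiving $36 (the $5 wedge).
The less price-elastic side of the market bears the larger share of a per-unit tax.

Consumers pay $41; producers receive $36; quantity = 228.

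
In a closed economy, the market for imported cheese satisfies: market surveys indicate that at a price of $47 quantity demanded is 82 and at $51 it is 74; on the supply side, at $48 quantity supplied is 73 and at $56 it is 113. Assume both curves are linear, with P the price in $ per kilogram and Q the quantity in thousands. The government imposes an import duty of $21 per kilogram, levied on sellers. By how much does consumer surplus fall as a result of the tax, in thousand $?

Demand slope: (74 − 82)/(51 − 47) = -2, so Qd = 176 − 2P.
Supply slope: (113 − 73)/(56 − 48) = 5, so Qs = 5P − 167.
Without the tax, 176 − 2P = 5P − 167 gives 7P = 343, so P* = $49 and Q* = 78.
With the tax collected from sellers, supply shifts: Qs = 5(P − 21) − 167.
New equilibrium: buyers pay $64, sellers receive $43, Q = 48. (Wedge: Pb − Ps = 21.)
ΔCS is the trapezoid between Q = 48 and Q = 78 of height $15: ½ · (78 + 48) · 15 = $945.

Consumer surplus falls by $945 thousand.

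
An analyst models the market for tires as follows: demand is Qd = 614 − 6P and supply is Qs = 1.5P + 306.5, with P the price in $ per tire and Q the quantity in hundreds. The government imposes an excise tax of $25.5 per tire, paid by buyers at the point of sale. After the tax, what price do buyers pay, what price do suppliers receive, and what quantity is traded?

Before the tax: set 614 − 6P = 1.5P + 306.5 → P* = $41, Q* = 368.
With the tax collected from buyers, demand (in seller-price terms) shifts: Qd = 614 − 6(P + 25.5).
Solving gives Q = 337.4 with buyers paying $46.1 and suppliers receiving $20.6 (the $25.5 wedge).
The less price-elastic side of the market bears the larger share of a per-unit tax.

Buyers pay $46.1; suppliers receive $20.6; quantity = 337.4.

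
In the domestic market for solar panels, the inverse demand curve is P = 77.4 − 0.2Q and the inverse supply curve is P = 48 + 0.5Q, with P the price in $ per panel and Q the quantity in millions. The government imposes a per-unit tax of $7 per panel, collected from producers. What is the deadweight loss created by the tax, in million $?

Deadweight loss = $35 million.

Rewrite in direct form: Qd = 387 − 5P and Qs = 2P − 96.
Without the tax, 387 − 5P = 2P − 96 gives 7P = 483, so P* = $69 and Q* = 42.
With the tax collected from producers, supply shifts: Qs = 2(P − 7) − 96.
New equilibrium: consumers pay $71, producers receive $64, Q = 32. (Wedge: Pb − Ps = 7.)
Quantity falls by |ΔQ| = |42 − 32| = 10.
DWL = ½ · t · |ΔQ| = ½ · 7 · 10 = $35.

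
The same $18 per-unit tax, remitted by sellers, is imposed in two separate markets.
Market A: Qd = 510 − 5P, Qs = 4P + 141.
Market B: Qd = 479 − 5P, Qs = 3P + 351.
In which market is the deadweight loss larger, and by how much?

Market A: pre-tax P* = $41, Q* = 305; post-tax Q = 265; deadweight loss = $360.
Market B: pre-tax P* = $16, Q* = 399; post-tax Q = 365.25; deadweight loss = $303.75.
Difference: $360 vs $303.75 → market A is larger by $56.25.

Market A, by $56.25.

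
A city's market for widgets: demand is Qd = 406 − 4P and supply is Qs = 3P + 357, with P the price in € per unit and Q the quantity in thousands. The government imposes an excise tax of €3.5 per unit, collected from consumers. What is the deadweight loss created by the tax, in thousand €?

Deadweight loss = €10.5 thousand.

Without the tax, 406 − 4P = 3P + 357 gives 7P = 49, so P* = €7 and Q* = 378.
With the tax collected from consumers, demand (in seller-price terms) shifts: Qd = 406 − 4(P + 3.5).
Solving gives Q = 372 with consumers paying €8.5 and suppliers receiving €5 (the €3.5 wedge).
Quantity falls by |ΔQ| = |378 − 372| = 6.
DWL = ½ · t · |ΔQ| = ½ · 3.5 · 6 = €10.5.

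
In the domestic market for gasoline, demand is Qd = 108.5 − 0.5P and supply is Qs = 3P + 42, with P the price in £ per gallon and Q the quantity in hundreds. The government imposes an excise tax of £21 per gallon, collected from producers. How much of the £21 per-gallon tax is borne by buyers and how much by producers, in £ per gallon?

Before the tax: set 108.5 − 0.5P = 3P + 42 → P* = £19, Q* = 99.
With the tax collected from producers, supply shifts: Qs = 3(P − 21) + 42.
Solving gives Q = 90 with buyers paying £37 and producers receiving £16 (the £21 wedge).
Burden on buyers: £18; on producers: £3. (They sum to £21.)
The less price-elastic side of the market bears the larger share of a per-unit tax.

Buyers bear £18 per gallon; producers bear £3 per gallon.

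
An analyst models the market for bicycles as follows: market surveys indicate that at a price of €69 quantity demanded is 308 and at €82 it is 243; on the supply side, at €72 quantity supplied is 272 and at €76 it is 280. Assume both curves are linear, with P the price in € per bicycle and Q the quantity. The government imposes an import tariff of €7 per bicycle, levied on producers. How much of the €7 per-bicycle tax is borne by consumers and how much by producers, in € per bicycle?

Consumers bear €2 per bicycle; producers bear €5 per bicycle.

Demand slope: (243 − 308)/(82 − 69) = -5, so Qd = 653 − 5P.
Supply slope: (280 − 272)/(76 − 72) = 2, so Qs = 2P + 128.
Without the tax, 653 − 5P = 2P + 128 gives 7P = 525, so P* = €75 and Q* = 278.
With the tax collected from producers, supply shifts: Qs = 2(P − 7) + 128.
New equilibrium: consumers pay €77, producers receive €70, Q = 268. (Wedge: Pb − Ps = 7.)
Burden on consumers: €2; on producers: €5. (They sum to €7.)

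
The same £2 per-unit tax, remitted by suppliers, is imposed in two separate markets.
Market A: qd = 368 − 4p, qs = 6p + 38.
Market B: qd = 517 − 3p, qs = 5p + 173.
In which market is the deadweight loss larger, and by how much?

Market A, by £1.05.

Market A: pre-tax p* = £33, q* = 236; post-tax q = 231.2; deadweight loss = £4.8.
Market B: pre-tax p* = £43, q* = 388; post-tax q = 384.25; deadweight loss = £3.75.
Difference: £4.8 vs £3.75 → market A is larger by £1.05.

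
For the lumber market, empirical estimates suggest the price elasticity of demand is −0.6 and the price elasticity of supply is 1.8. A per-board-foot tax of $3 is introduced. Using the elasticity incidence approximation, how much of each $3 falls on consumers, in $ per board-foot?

Incidence ratio: consumers' share ≈ εs / (εs + |εd|) = 1.8 / (1.8 + 0.6) = 0.75.
So consumers bear ≈ 0.75 × $3 = $2.25; suppliers bear $0.75.

Consumers bear ≈ $2.25 per board-foot.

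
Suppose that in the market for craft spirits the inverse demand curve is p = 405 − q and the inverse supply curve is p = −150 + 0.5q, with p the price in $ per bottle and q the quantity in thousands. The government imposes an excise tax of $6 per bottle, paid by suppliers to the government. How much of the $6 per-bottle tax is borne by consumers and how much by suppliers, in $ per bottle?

Consumers bear $4 per bottle; suppliers bear $2 per bottle.

Inverting to q(p) form: qd = 405 − p; qs = 2p + 300.
Without the tax, 405 − p = 2p + 300 gives 3p = 105, so p* = $35 and q* = 370.
With the tax collected from suppliers, supply shifts: qs = 2(p − 6) + 300.
New equilibrium: consumers pay $39, suppliers receive $33, q = 366. (Wedge: pb − ps = 6.)
Burden on consumers: $4; on suppliers: $2. (They sum to $6.)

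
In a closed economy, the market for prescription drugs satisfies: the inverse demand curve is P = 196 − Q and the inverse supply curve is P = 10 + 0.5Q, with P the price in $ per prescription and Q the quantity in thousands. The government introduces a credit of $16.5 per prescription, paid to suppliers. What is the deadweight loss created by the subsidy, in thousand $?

Rewrite in direct form: Qd = 196 − P and Qs = 2P − 20.
Before the subsidy: set 196 − P = 2P − 20 → P* = $72, Q* = 124.
With a per-unit subsidy paid to suppliers, each receives P + 16.5 per unit sold, so supply becomes Qs = 2(P + 16.5) − 20.
Solving gives Q = 135 with consumers paying $61 and suppliers receiving $77.5 (the $16.5 wedge).
Quantity rises by |ΔQ| = |124 − 135| = 11.
DWL = ½ · t · |ΔQ| = ½ · 16.5 · 11 = $90.75.

Deadweight loss = $90.75 thousand.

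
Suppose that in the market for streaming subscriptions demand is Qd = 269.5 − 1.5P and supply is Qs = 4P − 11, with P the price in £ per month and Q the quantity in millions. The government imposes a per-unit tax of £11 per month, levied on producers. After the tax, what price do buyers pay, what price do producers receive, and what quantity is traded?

Buyers pay £59; producers receive £48; quantity = 181.

Before the tax: set 269.5 − 1.5P = 4P − 11 → P* = £51, Q* = 193.
With the tax collected from producers, supply shifts: Qs = 4(P − 11) − 11.
Solving gives Q = 181 with buyers paying £59 and producers receiving £48 (the £11 wedge).
The less price-elastic side of the market bears the larger share of a per-unit tax.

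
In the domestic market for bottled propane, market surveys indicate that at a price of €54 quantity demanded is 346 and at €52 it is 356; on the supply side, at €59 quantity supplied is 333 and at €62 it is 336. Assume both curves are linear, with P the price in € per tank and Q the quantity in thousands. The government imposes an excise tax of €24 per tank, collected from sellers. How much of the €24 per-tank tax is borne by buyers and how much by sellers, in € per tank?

Demand slope: (356 − 346)/(52 − 54) = -5, so Qd = 616 − 5P.
Supply slope: (336 − 333)/(62 − 59) = 1, so Qs = P + 274.
Without the tax, 616 − 5P = P + 274 gives 6P = 342, so P* = €57 and Q* = 331.
With the tax collected from sellers, supply shifts: Qs = (P − 24) + 274.
Solving gives Q = 311 with buyers paying €61 and sellers receiving €37 (the €24 wedge).
Burden on buyers: €4; on sellers: €20. (They sum to €24.)

Buyers bear €4 per tank; sellers bear €20 per tank.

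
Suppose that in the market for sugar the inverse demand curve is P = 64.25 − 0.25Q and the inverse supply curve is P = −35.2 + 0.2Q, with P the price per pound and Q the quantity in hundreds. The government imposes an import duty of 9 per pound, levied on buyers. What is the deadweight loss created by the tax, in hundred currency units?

Rewrite in direct form: Qd = 257 − 4P and Qs = 5P + 176.
Before the tax: set 257 − 4P = 5P + 176 → P* = 9, Q* = 221.
With the tax collected from buyers, demand (in seller-price terms) shifts: Qd = 257 − 4(P + 9).
New equilibrium: buyers pay 14, producers receive 5, Q = 201. (Wedge: Pb − Ps = 9.)
Quantity falls by |ΔQ| = |221 − 201| = 20.
DWL = ½ · t · |ΔQ| = ½ · 9 · 20 = 90.

Deadweight loss = 90 hundred.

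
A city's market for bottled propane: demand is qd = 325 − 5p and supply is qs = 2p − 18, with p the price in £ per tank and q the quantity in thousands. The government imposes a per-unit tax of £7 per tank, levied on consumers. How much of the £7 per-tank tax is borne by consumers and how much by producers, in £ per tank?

Consumers bear £2 per tank; producers bear £5 per tank.

Before the tax: set 325 − 5p = 2p − 18 → p* = £49, q* = 80.
With the tax collected from consumers, demand (in seller-price terms) shifts: qd = 325 − 5(p + 7).
Solving gives q = 70 with consumers paying £51 and producers receiving £44 (the £7 wedge).
Burden on consumers: £2; on producers: £5. (They sum to £7.)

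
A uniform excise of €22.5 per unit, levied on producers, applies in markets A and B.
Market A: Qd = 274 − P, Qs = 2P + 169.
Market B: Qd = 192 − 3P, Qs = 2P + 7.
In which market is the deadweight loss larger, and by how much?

Market B, by €135.

Market A: pre-tax P* = €35, Q* = 239; post-tax Q = 224; deadweight loss = €168.75.
Market B: pre-tax P* = €37, Q* = 81; post-tax Q = 54; deadweight loss = €303.75.
Difference: €168.75 vs €303.75 → market B is larger by €135.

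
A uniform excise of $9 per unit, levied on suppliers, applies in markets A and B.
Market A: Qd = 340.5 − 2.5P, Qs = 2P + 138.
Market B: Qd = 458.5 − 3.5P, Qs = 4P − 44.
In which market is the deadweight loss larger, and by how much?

Market A: pre-tax P* = $45, Q* = 228; post-tax Q = 218; deadweight loss = $45.
Market B: pre-tax P* = $67, Q* = 224; post-tax Q = 207.2; deadweight loss = $75.6.
Difference: $45 vs $75.6 → market B is larger by $30.6.

Market B, by $30.6.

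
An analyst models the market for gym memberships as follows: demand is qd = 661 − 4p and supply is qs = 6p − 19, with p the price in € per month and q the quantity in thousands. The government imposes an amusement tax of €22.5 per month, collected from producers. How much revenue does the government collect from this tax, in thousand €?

Without the tax, 661 − 4p = 6p − 19 gives 10p = 680, so p* = €68 and q* = 389.
With the tax collected from producers, supply shifts: qs = 6(p − 22.5) − 19.
New equilibrium: consumers pay €81.5, producers receive €59, q = 335. (Wedge: pb − ps = 22.5.)
Revenue = t · Q = 22.5 · 335 = €7537.5.

Tax revenue = €7537.5 thousand.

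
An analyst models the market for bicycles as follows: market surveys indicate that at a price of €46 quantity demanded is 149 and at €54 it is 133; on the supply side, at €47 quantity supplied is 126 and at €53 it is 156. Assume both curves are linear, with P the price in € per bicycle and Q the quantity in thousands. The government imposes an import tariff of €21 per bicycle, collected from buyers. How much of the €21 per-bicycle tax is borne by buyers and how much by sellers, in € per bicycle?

Demand slope: (133 − 149)/(54 − 46) = -2, so Qd = 241 − 2P.
Supply slope: (156 − 126)/(53 − 47) = 5, so Qs = 5P − 109.
Before the tax: set 241 − 2P = 5P − 109 → P* = €50, Q* = 141.
With the tax collected from buyers, demand (in seller-price terms) shifts: Qd = 241 − 2(P + 21).
Solving gives Q = 111 with buyers paying €65 and sellers receiving €44 (the €21 wedge).
Burden on buyers: €15; on sellers: €6. (They sum to €21.)

Buyers bear €15 per bicycle; sellers bear €6 per bicycle.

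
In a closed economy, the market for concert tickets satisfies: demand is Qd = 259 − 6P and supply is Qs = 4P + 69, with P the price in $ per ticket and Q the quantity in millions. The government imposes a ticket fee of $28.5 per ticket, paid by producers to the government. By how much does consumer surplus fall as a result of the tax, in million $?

Consumer surplus falls by $1263.12 million.

Before the tax: set 259 − 6P = 4P + 69 → P* = $19, Q* = 145.
With the tax collected from producers, supply shifts: Qs = 4(P − 28.5) + 69.
Solving gives Q = 76.6 with consumers paying $30.4 and producers receiving $1.9 (the $28.5 wedge).
ΔCS is the trapezoid between Q = 76.6 and Q = 145 of height $11.4: ½ · (145 + 76.6) · 11.4 = $1263.12.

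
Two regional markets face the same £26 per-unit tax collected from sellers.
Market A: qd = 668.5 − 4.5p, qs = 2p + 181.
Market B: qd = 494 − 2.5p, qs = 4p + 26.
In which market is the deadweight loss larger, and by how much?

Market B, by £52.

Market A: pre-tax p* = £75, q* = 331; post-tax q = 295; deadweight loss = £468.
Market B: pre-tax p* = £72, q* = 314; post-tax q = 274; deadweight loss = £520.
Difference: £468 vs £520 → market B is larger by £52.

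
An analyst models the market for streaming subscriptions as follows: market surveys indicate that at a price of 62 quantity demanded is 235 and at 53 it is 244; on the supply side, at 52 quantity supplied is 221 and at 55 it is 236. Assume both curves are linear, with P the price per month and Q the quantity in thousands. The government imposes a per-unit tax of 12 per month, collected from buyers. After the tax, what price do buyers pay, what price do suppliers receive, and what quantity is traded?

Buyers pay 66; suppliers receive 54; quantity = 231.

Demand slope: (244 − 235)/(53 − 62) = -1, so Qd = 297 − P.
Supply slope: (236 − 221)/(55 − 52) = 5, so Qs = 5P − 39.
Before the tax: set 297 − P = 5P − 39 → P* = 56, Q* = 241.
With the tax collected from buyers, demand (in seller-price terms) shifts: Qd = 297 − (P + 12).
New equilibrium: buyers pay 66, suppliers receive 54, Q = 231. (Wedge: Pb − Ps = 12.)
The less price-elastic side of the market bears the larger share of a per-unit tax.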